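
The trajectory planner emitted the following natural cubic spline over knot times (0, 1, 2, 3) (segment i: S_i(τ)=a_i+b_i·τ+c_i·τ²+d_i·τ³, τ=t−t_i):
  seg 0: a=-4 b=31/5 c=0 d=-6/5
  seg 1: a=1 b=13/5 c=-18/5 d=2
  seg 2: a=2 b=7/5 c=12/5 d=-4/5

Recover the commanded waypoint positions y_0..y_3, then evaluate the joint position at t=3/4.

y_0=-4 y_1=1 y_2=2 y_3=5
S(3/4) = 23/160

y_0 = S_0(0) = a_0 = -4
y_1 = S_1(0) = a_1 = 1
y_2 = S_2(0) = a_2 = 2
y_3 = S_2(1) = 5
t_q=3/4 is in segment 0 (τ=3/4); S_0(τ)=23/160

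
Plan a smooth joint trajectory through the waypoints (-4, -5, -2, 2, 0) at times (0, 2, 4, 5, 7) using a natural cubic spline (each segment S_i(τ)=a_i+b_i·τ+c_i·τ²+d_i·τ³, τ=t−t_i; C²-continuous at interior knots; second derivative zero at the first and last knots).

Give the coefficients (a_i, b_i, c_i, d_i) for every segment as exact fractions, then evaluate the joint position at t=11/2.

Δ: Δ0=-1/2, Δ1=3/2, Δ2=4, Δ3=-1
row 1: diag=8, rhs=12; c'=1/4, d'=3/2
row 2: denom=6−2·1/4=11/2; d'=(15−2·3/2)/(11/2)=24/11
row 3: denom=6−1·2/11=64/11; d'=(-30−1·24/11)/(64/11)=-177/32
back: M3=-177/32
back: M2=24/11−2/11·-177/32=51/16
back: M1=3/2−1/4·51/16=45/64
M: M0=0, M1=45/64, M2=51/16, M3=-177/32, M4=0
seg 0: a=-4, c=M0/2=0, d=(M1−M0)/(6·2)=15/256, b=Δ0−h0·(2M0+M1)/6=-47/64
seg 1: a=-5, c=M1/2=45/128, d=(M2−M1)/(6·2)=53/256, b=Δ1−h1·(2M1+M2)/6=-1/32
seg 2: a=-2, c=M2/2=51/32, d=(M3−M2)/(6·1)=-93/64, b=Δ2−h2·(2M2+M3)/6=247/64
seg 3: a=2, c=M3/2=-177/64, d=(M4−M3)/(6·2)=59/128, b=Δ3−h3·(2M3+M4)/6=43/16
t_q=11/2 → seg 3, τ=1/2; S=2+43/16·τ+-177/64·τ²+59/128·τ³=2775/1024

  seg 0: a=-4 b=-47/64 c=0 d=15/256
  seg 1: a=-5 b=-1/32 c=45/128 d=53/256
  seg 2: a=-2 b=247/64 c=51/32 d=-93/64
  seg 3: a=2 b=43/16 c=-177/64 d=59/128
S(11/2) = 2775/1024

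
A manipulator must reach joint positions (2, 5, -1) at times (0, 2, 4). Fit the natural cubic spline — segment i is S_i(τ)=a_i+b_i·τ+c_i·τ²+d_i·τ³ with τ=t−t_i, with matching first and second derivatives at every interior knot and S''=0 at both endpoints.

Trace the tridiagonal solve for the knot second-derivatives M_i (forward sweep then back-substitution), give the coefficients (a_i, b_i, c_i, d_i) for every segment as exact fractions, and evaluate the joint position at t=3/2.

Δ: Δ0=3/2, Δ1=-3
row 1: diag=8, rhs=-27; c'=1/4, d'=-27/8
back: M1=-27/8
M: M0=0, M1=-27/8, M2=0
seg 0: a=2, c=M0/2=0, d=(M1−M0)/(6·2)=-9/32, b=Δ0−h0·(2M0+M1)/6=21/8
seg 1: a=5, c=M1/2=-27/16, d=(M2−M1)/(6·2)=9/32, b=Δ1−h1·(2M1+M2)/6=-3/4
t_q=3/2 → seg 0, τ=3/2; S=2+21/8·τ+0·τ²+-9/32·τ³=1277/256

  seg 0: a=2 b=21/8 c=0 d=-9/32
  seg 1: a=5 b=-3/4 c=-27/16 d=9/32
S(3/2) = 1277/256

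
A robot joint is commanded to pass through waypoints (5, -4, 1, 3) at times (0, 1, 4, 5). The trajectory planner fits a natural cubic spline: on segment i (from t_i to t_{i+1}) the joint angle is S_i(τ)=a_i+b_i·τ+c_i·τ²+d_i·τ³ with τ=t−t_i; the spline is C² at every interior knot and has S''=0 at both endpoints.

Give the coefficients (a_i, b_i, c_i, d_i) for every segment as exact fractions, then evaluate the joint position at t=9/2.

  seg 0: a=5 b=-158/15 c=0 d=23/15
  seg 1: a=-4 b=-89/15 c=23/5 d=-31/45
  seg 2: a=1 b=46/15 c=-8/5 d=8/15
S(9/2) = 11/5

Δ: Δ0=-9, Δ1=5/3, Δ2=2
row 1: diag=8, rhs=64; c'=3/8, d'=8
row 2: denom=8−3·3/8=55/8; d'=(2−3·8)/(55/8)=-16/5
back: M2=-16/5
back: M1=8−3/8·-16/5=46/5
M: M0=0, M1=46/5, M2=-16/5, M3=0
seg 0: a=5, c=M0/2=0, d=(M1−M0)/(6·1)=23/15, b=Δ0−h0·(2M0+M1)/6=-158/15
seg 1: a=-4, c=M1/2=23/5, d=(M2−M1)/(6·3)=-31/45, b=Δ1−h1·(2M1+M2)/6=-89/15
seg 2: a=1, c=M2/2=-8/5, d=(M3−M2)/(6·1)=8/15, b=Δ2−h2·(2M2+M3)/6=46/15
t_q=9/2 → seg 2, τ=1/2; S=1+46/15·τ+-8/5·τ²+8/15·τ³=11/5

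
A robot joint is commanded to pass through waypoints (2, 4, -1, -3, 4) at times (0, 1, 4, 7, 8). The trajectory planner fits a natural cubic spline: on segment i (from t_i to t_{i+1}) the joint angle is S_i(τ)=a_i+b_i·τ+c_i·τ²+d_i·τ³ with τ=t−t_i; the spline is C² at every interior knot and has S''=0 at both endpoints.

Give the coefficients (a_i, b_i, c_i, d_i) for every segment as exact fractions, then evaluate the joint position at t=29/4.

Δ: Δ0=2, Δ1=-5/3, Δ2=-2/3, Δ3=7
row 1: diag=8, rhs=-22; c'=3/8, d'=-11/4
row 2: denom=12−3·3/8=87/8; d'=(6−3·-11/4)/(87/8)=38/29
row 3: denom=8−3·8/29=208/29; d'=(46−3·38/29)/(208/29)=305/52
back: M3=305/52
back: M2=38/29−8/29·305/52=-4/13
back: M1=-11/4−3/8·-4/13=-137/52
M: M0=0, M1=-137/52, M2=-4/13, M3=305/52, M4=0
seg 0: a=2, c=M0/2=0, d=(M1−M0)/(6·1)=-137/312, b=Δ0−h0·(2M0+M1)/6=761/312
seg 1: a=4, c=M1/2=-137/104, d=(M2−M1)/(6·3)=121/936, b=Δ1−h1·(2M1+M2)/6=175/156
seg 2: a=-1, c=M2/2=-2/13, d=(M3−M2)/(6·3)=107/312, b=Δ2−h2·(2M2+M3)/6=-79/24
seg 3: a=-3, c=M3/2=305/104, d=(M4−M3)/(6·1)=-305/312, b=Δ3−h3·(2M3+M4)/6=787/156
t_q=29/4 → seg 3, τ=1/4; S=-3+787/156·τ+305/104·τ²+-305/312·τ³=-10455/6656

  seg 0: a=2 b=761/312 c=0 d=-137/312
  seg 1: a=4 b=175/156 c=-137/104 d=121/936
  seg 2: a=-1 b=-79/24 c=-2/13 d=107/312
  seg 3: a=-3 b=787/156 c=305/104 d=-305/312
S(29/4) = -10455/6656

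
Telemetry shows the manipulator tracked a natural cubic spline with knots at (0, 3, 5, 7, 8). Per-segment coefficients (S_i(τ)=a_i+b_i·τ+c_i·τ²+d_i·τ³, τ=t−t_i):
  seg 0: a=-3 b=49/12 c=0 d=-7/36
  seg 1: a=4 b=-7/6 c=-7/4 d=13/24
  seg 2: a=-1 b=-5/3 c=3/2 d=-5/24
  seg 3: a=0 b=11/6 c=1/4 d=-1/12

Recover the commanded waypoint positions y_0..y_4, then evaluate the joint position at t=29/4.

y_0=-3 y_1=4 y_2=-1 y_3=0 y_4=2
S(29/4) = 121/256

y_0 = S_0(0) = a_0 = -3
y_1 = S_1(0) = a_1 = 4
y_2 = S_2(0) = a_2 = -1
y_3 = S_3(0) = a_3 = 0
y_4 = S_3(1) = 2
t_q=29/4 is in segment 3 (τ=1/4); S_3(τ)=121/256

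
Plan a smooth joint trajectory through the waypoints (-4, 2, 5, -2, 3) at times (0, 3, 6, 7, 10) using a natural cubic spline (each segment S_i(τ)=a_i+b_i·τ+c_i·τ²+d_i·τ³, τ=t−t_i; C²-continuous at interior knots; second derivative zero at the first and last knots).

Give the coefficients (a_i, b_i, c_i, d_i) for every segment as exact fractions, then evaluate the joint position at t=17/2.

  seg 0: a=-4 b=301/228 c=0 d=155/2052
  seg 1: a=2 b=383/114 c=155/228 d=-1003/2052
  seg 2: a=5 b=-1313/228 c=-212/57 d=565/228
  seg 3: a=-2 b=-219/38 c=847/228 d=-847/2052
S(17/2) = -2237/608

Δ: Δ0=2, Δ1=1, Δ2=-7, Δ3=5/3
row 1: diag=12, rhs=-6; c'=1/4, d'=-1/2
row 2: denom=8−3·1/4=29/4; d'=(-48−3·-1/2)/(29/4)=-186/29
row 3: denom=8−1·4/29=228/29; d'=(52−1·-186/29)/(228/29)=847/114
back: M3=847/114
back: M2=-186/29−4/29·847/114=-424/57
back: M1=-1/2−1/4·-424/57=155/114
M: M0=0, M1=155/114, M2=-424/57, M3=847/114, M4=0
seg 0: a=-4, c=M0/2=0, d=(M1−M0)/(6·3)=155/2052, b=Δ0−h0·(2M0+M1)/6=301/228
seg 1: a=2, c=M1/2=155/228, d=(M2−M1)/(6·3)=-1003/2052, b=Δ1−h1·(2M1+M2)/6=383/114
seg 2: a=5, c=M2/2=-212/57, d=(M3−M2)/(6·1)=565/228, b=Δ2−h2·(2M2+M3)/6=-1313/228
seg 3: a=-2, c=M3/2=847/228, d=(M4−M3)/(6·3)=-847/2052, b=Δ3−h3·(2M3+M4)/6=-219/38
t_q=17/2 → seg 3, τ=3/2; S=-2+-219/38·τ+847/228·τ²+-847/2052·τ³=-2237/608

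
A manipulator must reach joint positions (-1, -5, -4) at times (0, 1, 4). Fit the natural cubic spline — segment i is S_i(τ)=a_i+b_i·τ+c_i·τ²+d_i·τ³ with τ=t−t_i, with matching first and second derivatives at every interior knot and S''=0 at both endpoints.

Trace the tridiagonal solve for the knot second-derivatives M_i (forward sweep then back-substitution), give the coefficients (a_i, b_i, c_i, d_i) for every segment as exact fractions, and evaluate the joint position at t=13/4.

Δ: Δ0=-4, Δ1=1/3
row 1: diag=8, rhs=26; c'=3/8, d'=13/4
back: M1=13/4
M: M0=0, M1=13/4, M2=0
seg 0: a=-1, c=M0/2=0, d=(M1−M0)/(6·1)=13/24, b=Δ0−h0·(2M0+M1)/6=-109/24
seg 1: a=-5, c=M1/2=13/8, d=(M2−M1)/(6·3)=-13/72, b=Δ1−h1·(2M1+M2)/6=-35/12
t_q=13/4 → seg 1, τ=9/4; S=-5+-35/12·τ+13/8·τ²+-13/72·τ³=-2761/512

  seg 0: a=-1 b=-109/24 c=0 d=13/24
  seg 1: a=-5 b=-35/12 c=13/8 d=-13/72
S(13/4) = -2761/512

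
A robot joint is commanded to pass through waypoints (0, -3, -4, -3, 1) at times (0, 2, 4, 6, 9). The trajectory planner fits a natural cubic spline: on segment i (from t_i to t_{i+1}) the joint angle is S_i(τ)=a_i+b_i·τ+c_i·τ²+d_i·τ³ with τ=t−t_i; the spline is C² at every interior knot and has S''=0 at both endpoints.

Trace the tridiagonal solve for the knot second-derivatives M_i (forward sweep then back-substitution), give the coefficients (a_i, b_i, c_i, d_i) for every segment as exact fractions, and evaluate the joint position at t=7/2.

  seg 0: a=0 b=-364/213 c=0 d=89/1704
  seg 1: a=-3 b=-461/426 c=89/284 d=-19/1704
  seg 2: a=-4 b=8/213 c=35/142 d=-13/1704
  seg 3: a=-3 b=397/426 c=57/284 d=-19/852
S(7/2) = -17975/4544

Δ: Δ0=-3/2, Δ1=-1/2, Δ2=1/2, Δ3=4/3
row 1: diag=8, rhs=6; c'=1/4, d'=3/4
row 2: denom=8−2·1/4=15/2; d'=(6−2·3/4)/(15/2)=3/5
row 3: denom=10−2·4/15=142/15; d'=(5−2·3/5)/(142/15)=57/142
back: M3=57/142
back: M2=3/5−4/15·57/142=35/71
back: M1=3/4−1/4·35/71=89/142
M: M0=0, M1=89/142, M2=35/71, M3=57/142, M4=0
seg 0: a=0, c=M0/2=0, d=(M1−M0)/(6·2)=89/1704, b=Δ0−h0·(2M0+M1)/6=-364/213
seg 1: a=-3, c=M1/2=89/284, d=(M2−M1)/(6·2)=-19/1704, b=Δ1−h1·(2M1+M2)/6=-461/426
seg 2: a=-4, c=M2/2=35/142, d=(M3−M2)/(6·2)=-13/1704, b=Δ2−h2·(2M2+M3)/6=8/213
seg 3: a=-3, c=M3/2=57/284, d=(M4−M3)/(6·3)=-19/852, b=Δ3−h3·(2M3+M4)/6=397/426
t_q=7/2 → seg 1, τ=3/2; S=-3+-461/426·τ+89/284·τ²+-19/1704·τ³=-17975/4544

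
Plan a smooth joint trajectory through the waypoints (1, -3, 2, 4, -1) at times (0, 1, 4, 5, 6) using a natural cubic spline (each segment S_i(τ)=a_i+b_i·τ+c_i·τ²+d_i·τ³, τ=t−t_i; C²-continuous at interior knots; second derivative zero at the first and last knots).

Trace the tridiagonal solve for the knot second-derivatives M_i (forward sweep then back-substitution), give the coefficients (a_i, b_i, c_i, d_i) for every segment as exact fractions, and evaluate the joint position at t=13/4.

  seg 0: a=1 b=-749/159 c=0 d=113/159
  seg 1: a=-3 b=-410/159 c=113/53 d=-38/159
  seg 2: a=2 b=598/159 c=-1/53 d=-277/159
  seg 3: a=4 b=-239/159 c=-278/53 d=278/159
S(13/4) = -1239/1696

Δ: Δ0=-4, Δ1=5/3, Δ2=2, Δ3=-5
row 1: diag=8, rhs=34; c'=3/8, d'=17/4
row 2: denom=8−3·3/8=55/8; d'=(2−3·17/4)/(55/8)=-86/55
row 3: denom=4−1·8/55=212/55; d'=(-42−1·-86/55)/(212/55)=-556/53
back: M3=-556/53
back: M2=-86/55−8/55·-556/53=-2/53
back: M1=17/4−3/8·-2/53=226/53
M: M0=0, M1=226/53, M2=-2/53, M3=-556/53, M4=0
seg 0: a=1, c=M0/2=0, d=(M1−M0)/(6·1)=113/159, b=Δ0−h0·(2M0+M1)/6=-749/159
seg 1: a=-3, c=M1/2=113/53, d=(M2−M1)/(6·3)=-38/159, b=Δ1−h1·(2M1+M2)/6=-410/159
seg 2: a=2, c=M2/2=-1/53, d=(M3−M2)/(6·1)=-277/159, b=Δ2−h2·(2M2+M3)/6=598/159
seg 3: a=4, c=M3/2=-278/53, d=(M4−M3)/(6·1)=278/159, b=Δ3−h3·(2M3+M4)/6=-239/159
t_q=13/4 → seg 1, τ=9/4; S=-3+-410/159·τ+113/53·τ²+-38/159·τ³=-1239/1696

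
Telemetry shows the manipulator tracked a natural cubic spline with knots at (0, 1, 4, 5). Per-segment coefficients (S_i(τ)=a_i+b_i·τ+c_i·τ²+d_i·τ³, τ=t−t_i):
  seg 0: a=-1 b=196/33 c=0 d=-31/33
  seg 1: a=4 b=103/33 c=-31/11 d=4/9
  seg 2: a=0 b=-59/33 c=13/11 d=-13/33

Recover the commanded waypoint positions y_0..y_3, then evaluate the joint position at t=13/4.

y_0=-1 y_1=4 y_2=0 y_3=-1
S(13/4) = 20/11

y_0 = S_0(0) = a_0 = -1
y_1 = S_1(0) = a_1 = 4
y_2 = S_2(0) = a_2 = 0
y_3 = S_2(1) = -1
t_q=13/4 is in segment 1 (τ=9/4); S_1(τ)=20/11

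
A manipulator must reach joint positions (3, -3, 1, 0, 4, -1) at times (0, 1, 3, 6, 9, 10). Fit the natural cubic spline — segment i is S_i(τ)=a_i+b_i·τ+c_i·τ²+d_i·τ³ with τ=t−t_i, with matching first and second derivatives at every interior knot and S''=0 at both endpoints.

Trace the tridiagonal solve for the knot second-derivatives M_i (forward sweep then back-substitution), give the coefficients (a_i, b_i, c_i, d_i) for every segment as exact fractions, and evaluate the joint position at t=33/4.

Δ: Δ0=-6, Δ1=2, Δ2=-1/3, Δ3=4/3, Δ4=-5
row 1: diag=6, rhs=48; c'=1/3, d'=8
row 2: denom=10−2·1/3=28/3; d'=(-14−2·8)/(28/3)=-45/14
row 3: denom=12−3·9/28=309/28; d'=(10−3·-45/14)/(309/28)=550/309
row 4: denom=8−3·28/103=740/103; d'=(-38−3·550/309)/(740/103)=-1116/185
back: M4=-1116/185
back: M3=550/309−28/103·-1116/185=1898/555
back: M2=-45/14−9/28·1898/555=-798/185
back: M1=8−1/3·-798/185=1746/185
M: M0=0, M1=1746/185, M2=-798/185, M3=1898/555, M4=-1116/185, M5=0
seg 0: a=3, c=M0/2=0, d=(M1−M0)/(6·1)=291/185, b=Δ0−h0·(2M0+M1)/6=-1401/185
seg 1: a=-3, c=M1/2=873/185, d=(M2−M1)/(6·2)=-212/185, b=Δ1−h1·(2M1+M2)/6=-528/185
seg 2: a=1, c=M2/2=-399/185, d=(M3−M2)/(6·3)=58/135, b=Δ2−h2·(2M2+M3)/6=84/37
seg 3: a=0, c=M3/2=949/555, d=(M4−M3)/(6·3)=-2623/4995, b=Δ3−h3·(2M3+M4)/6=172/185
seg 4: a=4, c=M4/2=-558/185, d=(M5−M4)/(6·1)=186/185, b=Δ4−h4·(2M4+M5)/6=-553/185
t_q=33/4 → seg 3, τ=9/4; S=0+172/185·τ+949/555·τ²+-2623/4995·τ³=56439/11840

  seg 0: a=3 b=-1401/185 c=0 d=291/185
  seg 1: a=-3 b=-528/185 c=873/185 d=-212/185
  seg 2: a=1 b=84/37 c=-399/185 d=58/135
  seg 3: a=0 b=172/185 c=949/555 d=-2623/4995
  seg 4: a=4 b=-553/185 c=-558/185 d=186/185
S(33/4) = 56439/11840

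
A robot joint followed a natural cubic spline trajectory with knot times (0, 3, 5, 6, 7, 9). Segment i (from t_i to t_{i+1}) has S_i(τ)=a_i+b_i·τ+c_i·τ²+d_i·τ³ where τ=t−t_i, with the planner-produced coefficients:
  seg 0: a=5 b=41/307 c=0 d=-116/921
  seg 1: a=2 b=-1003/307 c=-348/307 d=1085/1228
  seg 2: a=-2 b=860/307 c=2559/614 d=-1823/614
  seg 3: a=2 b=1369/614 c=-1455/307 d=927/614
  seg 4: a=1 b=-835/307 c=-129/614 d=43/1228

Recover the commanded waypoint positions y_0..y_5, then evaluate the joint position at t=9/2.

y_0 = S_0(0) = a_0 = 5
y_1 = S_1(0) = a_1 = 2
y_2 = S_2(0) = a_2 = -2
y_3 = S_3(0) = a_3 = 2
y_4 = S_4(0) = a_4 = 1
y_5 = S_4(2) = -5
t_q=9/2 is in segment 1 (τ=3/2); S_1(τ)=-24257/9824

y_0=5 y_1=2 y_2=-2 y_3=2 y_4=1 y_5=-5
S(9/2) = -24257/9824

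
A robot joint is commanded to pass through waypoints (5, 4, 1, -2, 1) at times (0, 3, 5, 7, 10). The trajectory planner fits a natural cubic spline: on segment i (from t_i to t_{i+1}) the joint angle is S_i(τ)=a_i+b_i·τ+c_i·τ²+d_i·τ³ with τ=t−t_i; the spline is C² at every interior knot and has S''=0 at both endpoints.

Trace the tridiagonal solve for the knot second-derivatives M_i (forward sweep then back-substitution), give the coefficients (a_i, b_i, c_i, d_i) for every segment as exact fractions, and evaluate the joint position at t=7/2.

Δ: Δ0=-1/3, Δ1=-3/2, Δ2=-3/2, Δ3=1
row 1: diag=10, rhs=-7; c'=1/5, d'=-7/10
row 2: denom=8−2·1/5=38/5; d'=(0−2·-7/10)/(38/5)=7/38
row 3: denom=10−2·5/19=180/19; d'=(15−2·7/38)/(180/19)=139/90
back: M3=139/90
back: M2=7/38−5/19·139/90=-2/9
back: M1=-7/10−1/5·-2/9=-59/90
M: M0=0, M1=-59/90, M2=-2/9, M3=139/90, M4=0
seg 0: a=5, c=M0/2=0, d=(M1−M0)/(6·3)=-59/1620, b=Δ0−h0·(2M0+M1)/6=-1/180
seg 1: a=4, c=M1/2=-59/180, d=(M2−M1)/(6·2)=13/360, b=Δ1−h1·(2M1+M2)/6=-89/90
seg 2: a=1, c=M2/2=-1/9, d=(M3−M2)/(6·2)=53/360, b=Δ2−h2·(2M2+M3)/6=-28/15
seg 3: a=-2, c=M3/2=139/180, d=(M4−M3)/(6·3)=-139/1620, b=Δ3−h3·(2M3+M4)/6=-49/90
t_q=7/2 → seg 1, τ=1/2; S=4+-89/90·τ+-59/180·τ²+13/360·τ³=1097/320

  seg 0: a=5 b=-1/180 c=0 d=-59/1620
  seg 1: a=4 b=-89/90 c=-59/180 d=13/360
  seg 2: a=1 b=-28/15 c=-1/9 d=53/360
  seg 3: a=-2 b=-49/90 c=139/180 d=-139/1620
S(7/2) = 1097/320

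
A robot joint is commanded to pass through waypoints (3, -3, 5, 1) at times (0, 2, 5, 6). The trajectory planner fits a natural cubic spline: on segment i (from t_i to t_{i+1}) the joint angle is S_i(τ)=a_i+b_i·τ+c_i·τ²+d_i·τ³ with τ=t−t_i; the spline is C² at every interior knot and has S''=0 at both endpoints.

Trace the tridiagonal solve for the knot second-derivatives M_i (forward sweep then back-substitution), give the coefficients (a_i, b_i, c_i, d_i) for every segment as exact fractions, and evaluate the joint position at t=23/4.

Δ: Δ0=-3, Δ1=8/3, Δ2=-4
row 1: diag=10, rhs=34; c'=3/10, d'=17/5
row 2: denom=8−3·3/10=71/10; d'=(-40−3·17/5)/(71/10)=-502/71
back: M2=-502/71
back: M1=17/5−3/10·-502/71=392/71
M: M0=0, M1=392/71, M2=-502/71, M3=0
seg 0: a=3, c=M0/2=0, d=(M1−M0)/(6·2)=98/213, b=Δ0−h0·(2M0+M1)/6=-1031/213
seg 1: a=-3, c=M1/2=196/71, d=(M2−M1)/(6·3)=-149/213, b=Δ1−h1·(2M1+M2)/6=145/213
seg 2: a=5, c=M2/2=-251/71, d=(M3−M2)/(6·1)=251/213, b=Δ2−h2·(2M2+M3)/6=-350/213
t_q=23/4 → seg 2, τ=3/4; S=5+-350/213·τ+-251/71·τ²+251/213·τ³=10343/4544

  seg 0: a=3 b=-1031/213 c=0 d=98/213
  seg 1: a=-3 b=145/213 c=196/71 d=-149/213
  seg 2: a=5 b=-350/213 c=-251/71 d=251/213
S(23/4) = 10343/4544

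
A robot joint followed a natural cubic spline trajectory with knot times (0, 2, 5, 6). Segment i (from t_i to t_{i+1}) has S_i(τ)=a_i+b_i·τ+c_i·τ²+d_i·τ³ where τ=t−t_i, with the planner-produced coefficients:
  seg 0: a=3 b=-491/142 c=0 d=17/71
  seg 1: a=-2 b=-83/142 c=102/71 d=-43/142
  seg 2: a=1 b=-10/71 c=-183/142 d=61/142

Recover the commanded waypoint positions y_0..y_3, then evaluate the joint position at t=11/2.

y_0 = S_0(0) = a_0 = 3
y_1 = S_1(0) = a_1 = -2
y_2 = S_2(0) = a_2 = 1
y_3 = S_2(1) = 0
t_q=11/2 is in segment 2 (τ=1/2); S_2(τ)=751/1136

y_0=3 y_1=-2 y_2=1 y_3=0
S(11/2) = 751/1136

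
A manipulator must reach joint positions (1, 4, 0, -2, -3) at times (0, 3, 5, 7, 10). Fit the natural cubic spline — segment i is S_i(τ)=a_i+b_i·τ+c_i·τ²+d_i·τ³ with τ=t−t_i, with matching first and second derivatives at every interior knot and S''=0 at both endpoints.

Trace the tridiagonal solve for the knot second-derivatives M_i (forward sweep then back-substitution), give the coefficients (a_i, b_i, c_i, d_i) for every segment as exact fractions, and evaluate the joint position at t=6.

  seg 0: a=1 b=91/45 c=0 d=-46/405
  seg 1: a=4 b=-47/45 c=-46/45 d=49/180
  seg 2: a=0 b=-28/15 c=11/18 d=-4/45
  seg 3: a=-2 b=-22/45 c=7/90 d=-7/810
S(6) = -121/90

Δ: Δ0=1, Δ1=-2, Δ2=-1, Δ3=-1/3
row 1: diag=10, rhs=-18; c'=1/5, d'=-9/5
row 2: denom=8−2·1/5=38/5; d'=(6−2·-9/5)/(38/5)=24/19
row 3: denom=10−2·5/19=180/19; d'=(4−2·24/19)/(180/19)=7/45
back: M3=7/45
back: M2=24/19−5/19·7/45=11/9
back: M1=-9/5−1/5·11/9=-92/45
M: M0=0, M1=-92/45, M2=11/9, M3=7/45, M4=0
seg 0: a=1, c=M0/2=0, d=(M1−M0)/(6·3)=-46/405, b=Δ0−h0·(2M0+M1)/6=91/45
seg 1: a=4, c=M1/2=-46/45, d=(M2−M1)/(6·2)=49/180, b=Δ1−h1·(2M1+M2)/6=-47/45
seg 2: a=0, c=M2/2=11/18, d=(M3−M2)/(6·2)=-4/45, b=Δ2−h2·(2M2+M3)/6=-28/15
seg 3: a=-2, c=M3/2=7/90, d=(M4−M3)/(6·3)=-7/810, b=Δ3−h3·(2M3+M4)/6=-22/45
t_q=6 → seg 2, τ=1; S=0+-28/15·τ+11/18·τ²+-4/45·τ³=-121/90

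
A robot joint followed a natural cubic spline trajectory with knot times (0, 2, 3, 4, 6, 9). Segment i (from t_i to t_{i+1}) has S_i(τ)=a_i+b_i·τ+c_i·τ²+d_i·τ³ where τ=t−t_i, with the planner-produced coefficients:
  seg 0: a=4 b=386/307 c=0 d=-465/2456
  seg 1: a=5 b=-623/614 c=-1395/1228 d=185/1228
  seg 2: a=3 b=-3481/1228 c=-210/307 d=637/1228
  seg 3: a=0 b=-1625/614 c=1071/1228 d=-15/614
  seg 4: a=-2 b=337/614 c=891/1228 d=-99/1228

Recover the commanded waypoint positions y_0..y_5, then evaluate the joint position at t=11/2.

y_0 = S_0(0) = a_0 = 4
y_1 = S_1(0) = a_1 = 5
y_2 = S_2(0) = a_2 = 3
y_3 = S_3(0) = a_3 = 0
y_4 = S_4(0) = a_4 = -2
y_5 = S_4(3) = 4
t_q=11/2 is in segment 3 (τ=3/2); S_3(τ)=-5133/2456

y_0=4 y_1=5 y_2=3 y_3=0 y_4=-2 y_5=4
S(11/2) = -5133/2456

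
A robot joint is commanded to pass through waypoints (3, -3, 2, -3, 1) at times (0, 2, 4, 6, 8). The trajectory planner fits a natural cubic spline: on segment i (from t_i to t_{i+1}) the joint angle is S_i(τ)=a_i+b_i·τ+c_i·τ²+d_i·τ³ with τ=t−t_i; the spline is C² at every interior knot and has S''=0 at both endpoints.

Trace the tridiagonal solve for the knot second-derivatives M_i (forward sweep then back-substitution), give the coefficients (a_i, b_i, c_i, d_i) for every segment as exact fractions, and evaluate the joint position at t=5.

Δ: Δ0=-3, Δ1=5/2, Δ2=-5/2, Δ3=2
row 1: diag=8, rhs=33; c'=1/4, d'=33/8
row 2: denom=8−2·1/4=15/2; d'=(-30−2·33/8)/(15/2)=-51/10
row 3: denom=8−2·4/15=112/15; d'=(27−2·-51/10)/(112/15)=279/56
back: M3=279/56
back: M2=-51/10−4/15·279/56=-45/7
back: M1=33/8−1/4·-45/7=321/56
M: M0=0, M1=321/56, M2=-45/7, M3=279/56, M4=0
seg 0: a=3, c=M0/2=0, d=(M1−M0)/(6·2)=107/224, b=Δ0−h0·(2M0+M1)/6=-275/56
seg 1: a=-3, c=M1/2=321/112, d=(M2−M1)/(6·2)=-227/224, b=Δ1−h1·(2M1+M2)/6=23/28
seg 2: a=2, c=M2/2=-45/14, d=(M3−M2)/(6·2)=213/224, b=Δ2−h2·(2M2+M3)/6=1/8
seg 3: a=-3, c=M3/2=279/112, d=(M4−M3)/(6·2)=-93/224, b=Δ3−h3·(2M3+M4)/6=-37/28
t_q=5 → seg 2, τ=1; S=2+1/8·τ+-45/14·τ²+213/224·τ³=-31/224

  seg 0: a=3 b=-275/56 c=0 d=107/224
  seg 1: a=-3 b=23/28 c=321/112 d=-227/224
  seg 2: a=2 b=1/8 c=-45/14 d=213/224
  seg 3: a=-3 b=-37/28 c=279/112 d=-93/224
S(5) = -31/224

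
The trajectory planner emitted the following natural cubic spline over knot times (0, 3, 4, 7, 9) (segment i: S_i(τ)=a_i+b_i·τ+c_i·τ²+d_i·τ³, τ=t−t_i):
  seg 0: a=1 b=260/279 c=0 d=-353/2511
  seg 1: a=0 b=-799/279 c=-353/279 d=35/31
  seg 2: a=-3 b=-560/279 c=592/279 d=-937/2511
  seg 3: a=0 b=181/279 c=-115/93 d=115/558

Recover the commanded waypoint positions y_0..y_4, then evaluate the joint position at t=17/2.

y_0=1 y_1=0 y_2=-3 y_3=0 y_4=-2
S(17/2) = -1657/1488

y_0 = S_0(0) = a_0 = 1
y_1 = S_1(0) = a_1 = 0
y_2 = S_2(0) = a_2 = -3
y_3 = S_3(0) = a_3 = 0
y_4 = S_3(2) = -2
t_q=17/2 is in segment 3 (τ=3/2); S_3(τ)=-1657/1488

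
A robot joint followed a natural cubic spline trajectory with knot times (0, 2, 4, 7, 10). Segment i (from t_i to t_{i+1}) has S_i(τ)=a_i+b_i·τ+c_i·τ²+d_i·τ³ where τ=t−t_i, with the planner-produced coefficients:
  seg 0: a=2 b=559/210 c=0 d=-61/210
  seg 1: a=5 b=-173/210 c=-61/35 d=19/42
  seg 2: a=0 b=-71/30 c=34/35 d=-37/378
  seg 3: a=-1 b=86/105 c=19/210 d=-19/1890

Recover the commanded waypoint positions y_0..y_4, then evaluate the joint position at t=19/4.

y_0=2 y_1=5 y_2=0 y_3=-1 y_4=2
S(19/4) = -5689/4480

y_0 = S_0(0) = a_0 = 2
y_1 = S_1(0) = a_1 = 5
y_2 = S_2(0) = a_2 = 0
y_3 = S_3(0) = a_3 = -1
y_4 = S_3(3) = 2
t_q=19/4 is in segment 2 (τ=3/4); S_2(τ)=-5689/4480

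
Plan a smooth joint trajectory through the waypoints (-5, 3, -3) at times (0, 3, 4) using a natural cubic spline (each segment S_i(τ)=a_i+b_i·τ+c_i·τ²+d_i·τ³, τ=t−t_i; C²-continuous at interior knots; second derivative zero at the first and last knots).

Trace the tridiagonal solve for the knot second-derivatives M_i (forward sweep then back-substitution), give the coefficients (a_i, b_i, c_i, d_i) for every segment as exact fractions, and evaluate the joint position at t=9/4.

  seg 0: a=-5 b=71/12 c=0 d=-13/36
  seg 1: a=3 b=-23/6 c=-13/4 d=13/12
S(9/4) = 1075/256

Δ: Δ0=8/3, Δ1=-6
row 1: diag=8, rhs=-52; c'=1/8, d'=-13/2
back: M1=-13/2
M: M0=0, M1=-13/2, M2=0
seg 0: a=-5, c=M0/2=0, d=(M1−M0)/(6·3)=-13/36, b=Δ0−h0·(2M0+M1)/6=71/12
seg 1: a=3, c=M1/2=-13/4, d=(M2−M1)/(6·1)=13/12, b=Δ1−h1·(2M1+M2)/6=-23/6
t_q=9/4 → seg 0, τ=9/4; S=-5+71/12·τ+0·τ²+-13/36·τ³=1075/256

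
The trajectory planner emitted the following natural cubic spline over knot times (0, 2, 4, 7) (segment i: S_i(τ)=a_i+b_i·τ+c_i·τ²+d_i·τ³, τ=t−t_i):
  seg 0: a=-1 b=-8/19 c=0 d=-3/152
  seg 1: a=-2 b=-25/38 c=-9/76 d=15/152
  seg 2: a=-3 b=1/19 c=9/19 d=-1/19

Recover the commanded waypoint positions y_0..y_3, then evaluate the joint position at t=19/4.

y_0 = S_0(0) = a_0 = -1
y_1 = S_1(0) = a_1 = -2
y_2 = S_2(0) = a_2 = -3
y_3 = S_2(3) = 0
t_q=19/4 is in segment 2 (τ=3/4); S_2(τ)=-3303/1216

y_0=-1 y_1=-2 y_2=-3 y_3=0
S(19/4) = -3303/1216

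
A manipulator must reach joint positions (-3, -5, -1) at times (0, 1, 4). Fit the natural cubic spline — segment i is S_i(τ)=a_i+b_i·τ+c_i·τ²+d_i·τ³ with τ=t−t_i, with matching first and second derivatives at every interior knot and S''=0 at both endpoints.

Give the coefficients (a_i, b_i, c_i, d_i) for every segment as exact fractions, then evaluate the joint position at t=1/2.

Δ: Δ0=-2, Δ1=4/3
row 1: diag=8, rhs=20; c'=3/8, d'=5/2
back: M1=5/2
M: M0=0, M1=5/2, M2=0
seg 0: a=-3, c=M0/2=0, d=(M1−M0)/(6·1)=5/12, b=Δ0−h0·(2M0+M1)/6=-29/12
seg 1: a=-5, c=M1/2=5/4, d=(M2−M1)/(6·3)=-5/36, b=Δ1−h1·(2M1+M2)/6=-7/6
t_q=1/2 → seg 0, τ=1/2; S=-3+-29/12·τ+0·τ²+5/12·τ³=-133/32

  seg 0: a=-3 b=-29/12 c=0 d=5/12
  seg 1: a=-5 b=-7/6 c=5/4 d=-5/36
S(1/2) = -133/32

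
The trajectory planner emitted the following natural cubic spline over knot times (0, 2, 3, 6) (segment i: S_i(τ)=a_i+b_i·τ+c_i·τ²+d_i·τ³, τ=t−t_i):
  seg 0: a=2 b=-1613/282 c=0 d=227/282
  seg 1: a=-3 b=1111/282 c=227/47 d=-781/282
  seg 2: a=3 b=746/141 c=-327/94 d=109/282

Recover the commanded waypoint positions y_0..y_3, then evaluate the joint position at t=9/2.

y_0 = S_0(0) = a_0 = 2
y_1 = S_1(0) = a_1 = -3
y_2 = S_2(0) = a_2 = 3
y_3 = S_2(3) = -2
t_q=9/2 is in segment 2 (τ=3/2); S_2(τ)=3319/752

y_0=2 y_1=-3 y_2=3 y_3=-2
S(9/2) = 3319/752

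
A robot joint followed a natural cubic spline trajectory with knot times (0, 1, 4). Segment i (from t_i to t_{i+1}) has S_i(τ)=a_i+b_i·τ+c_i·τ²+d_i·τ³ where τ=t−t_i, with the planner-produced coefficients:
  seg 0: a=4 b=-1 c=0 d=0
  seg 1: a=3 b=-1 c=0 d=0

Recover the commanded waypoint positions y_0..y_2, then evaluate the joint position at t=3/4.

y_0=4 y_1=3 y_2=0
S(3/4) = 13/4

y_0 = S_0(0) = a_0 = 4
y_1 = S_1(0) = a_1 = 3
y_2 = S_1(3) = 0
t_q=3/4 is in segment 0 (τ=3/4); S_0(τ)=13/4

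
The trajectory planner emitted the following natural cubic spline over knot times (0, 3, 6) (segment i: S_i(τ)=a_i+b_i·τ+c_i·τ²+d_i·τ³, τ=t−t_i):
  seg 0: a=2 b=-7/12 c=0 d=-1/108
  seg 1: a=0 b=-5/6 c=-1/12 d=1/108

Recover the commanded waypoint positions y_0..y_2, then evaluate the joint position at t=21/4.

y_0=2 y_1=0 y_2=-3
S(21/4) = -561/256

y_0 = S_0(0) = a_0 = 2
y_1 = S_1(0) = a_1 = 0
y_2 = S_1(3) = -3
t_q=21/4 is in segment 1 (τ=9/4); S_1(τ)=-561/256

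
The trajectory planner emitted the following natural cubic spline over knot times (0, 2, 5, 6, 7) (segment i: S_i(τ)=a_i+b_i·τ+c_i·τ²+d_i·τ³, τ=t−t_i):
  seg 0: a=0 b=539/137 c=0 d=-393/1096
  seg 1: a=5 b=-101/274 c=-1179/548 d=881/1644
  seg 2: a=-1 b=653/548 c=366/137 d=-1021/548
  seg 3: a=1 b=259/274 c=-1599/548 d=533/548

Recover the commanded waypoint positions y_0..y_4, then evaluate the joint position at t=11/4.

y_0=0 y_1=5 y_2=-1 y_3=1 y_4=0
S(11/4) = 131149/35072

y_0 = S_0(0) = a_0 = 0
y_1 = S_1(0) = a_1 = 5
y_2 = S_2(0) = a_2 = -1
y_3 = S_3(0) = a_3 = 1
y_4 = S_3(1) = 0
t_q=11/4 is in segment 1 (τ=3/4); S_1(τ)=131149/35072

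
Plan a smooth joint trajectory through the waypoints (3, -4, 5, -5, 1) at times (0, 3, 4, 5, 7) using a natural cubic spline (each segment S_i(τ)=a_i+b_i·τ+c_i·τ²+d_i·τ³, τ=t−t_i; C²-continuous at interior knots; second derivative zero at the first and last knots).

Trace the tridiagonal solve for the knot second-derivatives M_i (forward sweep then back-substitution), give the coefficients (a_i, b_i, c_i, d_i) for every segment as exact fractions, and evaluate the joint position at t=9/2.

  seg 0: a=3 b=-4735/534 c=0 d=1163/1602
  seg 1: a=-4 b=2866/267 c=1163/178 d=-4415/534
  seg 2: a=5 b=-535/534 c=-1626/89 d=4951/534
  seg 3: a=-5 b=-2597/267 c=1699/178 d=-1699/1068
S(9/2) = 1553/1424

Δ: Δ0=-7/3, Δ1=9, Δ2=-10, Δ3=3
row 1: diag=8, rhs=68; c'=1/8, d'=17/2
row 2: denom=4−1·1/8=31/8; d'=(-114−1·17/2)/(31/8)=-980/31
row 3: denom=6−1·8/31=178/31; d'=(78−1·-980/31)/(178/31)=1699/89
back: M3=1699/89
back: M2=-980/31−8/31·1699/89=-3252/89
back: M1=17/2−1/8·-3252/89=1163/89
M: M0=0, M1=1163/89, M2=-3252/89, M3=1699/89, M4=0
seg 0: a=3, c=M0/2=0, d=(M1−M0)/(6·3)=1163/1602, b=Δ0−h0·(2M0+M1)/6=-4735/534
seg 1: a=-4, c=M1/2=1163/178, d=(M2−M1)/(6·1)=-4415/534, b=Δ1−h1·(2M1+M2)/6=2866/267
seg 2: a=5, c=M2/2=-1626/89, d=(M3−M2)/(6·1)=4951/534, b=Δ2−h2·(2M2+M3)/6=-535/534
seg 3: a=-5, c=M3/2=1699/178, d=(M4−M3)/(6·2)=-1699/1068, b=Δ3−h3·(2M3+M4)/6=-2597/267
t_q=9/2 → seg 2, τ=1/2; S=5+-535/534·τ+-1626/89·τ²+4951/534·τ³=1553/1424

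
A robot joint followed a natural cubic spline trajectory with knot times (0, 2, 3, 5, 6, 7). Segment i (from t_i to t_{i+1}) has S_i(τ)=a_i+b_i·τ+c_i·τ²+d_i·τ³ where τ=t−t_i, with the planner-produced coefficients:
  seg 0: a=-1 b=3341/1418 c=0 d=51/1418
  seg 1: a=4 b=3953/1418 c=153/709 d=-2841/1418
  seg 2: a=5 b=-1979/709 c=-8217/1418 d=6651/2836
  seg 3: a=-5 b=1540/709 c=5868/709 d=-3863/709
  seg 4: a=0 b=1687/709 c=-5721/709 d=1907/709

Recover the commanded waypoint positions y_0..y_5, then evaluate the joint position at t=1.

y_0 = S_0(0) = a_0 = -1
y_1 = S_1(0) = a_1 = 4
y_2 = S_2(0) = a_2 = 5
y_3 = S_3(0) = a_3 = -5
y_4 = S_4(0) = a_4 = 0
y_5 = S_4(1) = -3
t_q=1 is in segment 0 (τ=1); S_0(τ)=987/709

y_0=-1 y_1=4 y_2=5 y_3=-5 y_4=0 y_5=-3
S(1) = 987/709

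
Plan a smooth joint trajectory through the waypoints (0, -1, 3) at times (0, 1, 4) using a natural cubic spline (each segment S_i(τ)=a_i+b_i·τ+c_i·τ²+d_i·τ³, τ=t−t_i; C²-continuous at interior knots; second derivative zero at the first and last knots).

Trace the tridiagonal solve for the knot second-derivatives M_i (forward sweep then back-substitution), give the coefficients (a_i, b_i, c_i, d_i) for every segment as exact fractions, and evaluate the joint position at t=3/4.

Δ: Δ0=-1, Δ1=4/3
row 1: diag=8, rhs=14; c'=3/8, d'=7/4
back: M1=7/4
M: M0=0, M1=7/4, M2=0
seg 0: a=0, c=M0/2=0, d=(M1−M0)/(6·1)=7/24, b=Δ0−h0·(2M0+M1)/6=-31/24
seg 1: a=-1, c=M1/2=7/8, d=(M2−M1)/(6·3)=-7/72, b=Δ1−h1·(2M1+M2)/6=-5/12
t_q=3/4 → seg 0, τ=3/4; S=0+-31/24·τ+0·τ²+7/24·τ³=-433/512

  seg 0: a=0 b=-31/24 c=0 d=7/24
  seg 1: a=-1 b=-5/12 c=7/8 d=-7/72
S(3/4) = -433/512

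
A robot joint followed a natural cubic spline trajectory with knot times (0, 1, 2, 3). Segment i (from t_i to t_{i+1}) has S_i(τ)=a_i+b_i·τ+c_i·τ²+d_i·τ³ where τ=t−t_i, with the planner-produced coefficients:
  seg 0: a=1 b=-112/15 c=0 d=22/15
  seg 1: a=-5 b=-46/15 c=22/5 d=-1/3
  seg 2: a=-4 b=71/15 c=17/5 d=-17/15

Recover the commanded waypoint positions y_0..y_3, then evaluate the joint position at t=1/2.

y_0=1 y_1=-5 y_2=-4 y_3=3
S(1/2) = -51/20

y_0 = S_0(0) = a_0 = 1
y_1 = S_1(0) = a_1 = -5
y_2 = S_2(0) = a_2 = -4
y_3 = S_2(1) = 3
t_q=1/2 is in segment 0 (τ=1/2); S_0(τ)=-51/20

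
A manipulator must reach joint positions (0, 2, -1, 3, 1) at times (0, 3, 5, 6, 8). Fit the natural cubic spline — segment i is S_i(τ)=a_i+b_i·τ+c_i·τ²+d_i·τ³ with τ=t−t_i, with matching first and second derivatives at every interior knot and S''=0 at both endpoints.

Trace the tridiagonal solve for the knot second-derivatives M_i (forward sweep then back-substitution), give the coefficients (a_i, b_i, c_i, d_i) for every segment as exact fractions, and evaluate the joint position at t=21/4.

Δ: Δ0=2/3, Δ1=-3/2, Δ2=4, Δ3=-1
row 1: diag=10, rhs=-13; c'=1/5, d'=-13/10
row 2: denom=6−2·1/5=28/5; d'=(33−2·-13/10)/(28/5)=89/14
row 3: denom=6−1·5/28=163/28; d'=(-30−1·89/14)/(163/28)=-1018/163
back: M3=-1018/163
back: M2=89/14−5/28·-1018/163=1218/163
back: M1=-13/10−1/5·1218/163=-911/326
M: M0=0, M1=-911/326, M2=1218/163, M3=-1018/163, M4=0
seg 0: a=0, c=M0/2=0, d=(M1−M0)/(6·3)=-911/5868, b=Δ0−h0·(2M0+M1)/6=4037/1956
seg 1: a=2, c=M1/2=-911/652, d=(M2−M1)/(6·2)=3347/3912, b=Δ1−h1·(2M1+M2)/6=-2081/978
seg 2: a=-1, c=M2/2=609/163, d=(M3−M2)/(6·1)=-1118/489, b=Δ2−h2·(2M2+M3)/6=1247/489
seg 3: a=3, c=M3/2=-509/163, d=(M4−M3)/(6·2)=509/978, b=Δ3−h3·(2M3+M4)/6=1547/489
t_q=21/4 → seg 2, τ=1/4; S=-1+1247/489·τ+609/163·τ²+-1118/489·τ³=-859/5216

  seg 0: a=0 b=4037/1956 c=0 d=-911/5868
  seg 1: a=2 b=-2081/978 c=-911/652 d=3347/3912
  seg 2: a=-1 b=1247/489 c=609/163 d=-1118/489
  seg 3: a=3 b=1547/489 c=-509/163 d=509/978
S(21/4) = -859/5216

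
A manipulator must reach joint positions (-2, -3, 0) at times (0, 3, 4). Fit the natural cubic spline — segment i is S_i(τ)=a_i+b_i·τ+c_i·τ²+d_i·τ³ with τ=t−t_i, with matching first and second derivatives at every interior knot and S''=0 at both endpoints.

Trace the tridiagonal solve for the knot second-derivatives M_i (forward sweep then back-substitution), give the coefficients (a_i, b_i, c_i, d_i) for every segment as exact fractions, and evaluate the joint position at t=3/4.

Δ: Δ0=-1/3, Δ1=3
row 1: diag=8, rhs=20; c'=1/8, d'=5/2
back: M1=5/2
M: M0=0, M1=5/2, M2=0
seg 0: a=-2, c=M0/2=0, d=(M1−M0)/(6·3)=5/36, b=Δ0−h0·(2M0+M1)/6=-19/12
seg 1: a=-3, c=M1/2=5/4, d=(M2−M1)/(6·1)=-5/12, b=Δ1−h1·(2M1+M2)/6=13/6
t_q=3/4 → seg 0, τ=3/4; S=-2+-19/12·τ+0·τ²+5/36·τ³=-801/256

  seg 0: a=-2 b=-19/12 c=0 d=5/36
  seg 1: a=-3 b=13/6 c=5/4 d=-5/12
S(3/4) = -801/256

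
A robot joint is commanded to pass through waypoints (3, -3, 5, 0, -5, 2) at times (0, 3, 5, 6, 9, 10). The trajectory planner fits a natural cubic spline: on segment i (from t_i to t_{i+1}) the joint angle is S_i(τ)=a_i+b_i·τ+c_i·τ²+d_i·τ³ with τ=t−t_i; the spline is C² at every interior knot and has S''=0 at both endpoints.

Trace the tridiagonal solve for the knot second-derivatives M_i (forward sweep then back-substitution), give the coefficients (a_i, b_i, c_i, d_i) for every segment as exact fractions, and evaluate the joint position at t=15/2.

  seg 0: a=3 b=-1477/300 c=0 d=877/2700
  seg 1: a=-3 b=577/150 c=877/300 d=-427/300
  seg 2: a=5 b=-77/50 c=-337/60 d=647/300
  seg 3: a=0 b=-1891/300 c=64/75 d=623/2700
  seg 4: a=-5 b=757/150 c=293/100 d=-293/300
S(15/2) = -1081/160

Δ: Δ0=-2, Δ1=4, Δ2=-5, Δ3=-5/3, Δ4=7
row 1: diag=10, rhs=36; c'=1/5, d'=18/5
row 2: denom=6−2·1/5=28/5; d'=(-54−2·18/5)/(28/5)=-153/14
row 3: denom=8−1·5/28=219/28; d'=(20−1·-153/14)/(219/28)=866/219
row 4: denom=8−3·28/73=500/73; d'=(52−3·866/219)/(500/73)=293/50
back: M4=293/50
back: M3=866/219−28/73·293/50=128/75
back: M2=-153/14−5/28·128/75=-337/30
back: M1=18/5−1/5·-337/30=877/150
M: M0=0, M1=877/150, M2=-337/30, M3=128/75, M4=293/50, M5=0
seg 0: a=3, c=M0/2=0, d=(M1−M0)/(6·3)=877/2700, b=Δ0−h0·(2M0+M1)/6=-1477/300
seg 1: a=-3, c=M1/2=877/300, d=(M2−M1)/(6·2)=-427/300, b=Δ1−h1·(2M1+M2)/6=577/150
seg 2: a=5, c=M2/2=-337/60, d=(M3−M2)/(6·1)=647/300, b=Δ2−h2·(2M2+M3)/6=-77/50
seg 3: a=0, c=M3/2=64/75, d=(M4−M3)/(6·3)=623/2700, b=Δ3−h3·(2M3+M4)/6=-1891/300
seg 4: a=-5, c=M4/2=293/100, d=(M5−M4)/(6·1)=-293/300, b=Δ4−h4·(2M4+M5)/6=757/150
t_q=15/2 → seg 3, τ=3/2; S=0+-1891/300·τ+64/75·τ²+623/2700·τ³=-1081/160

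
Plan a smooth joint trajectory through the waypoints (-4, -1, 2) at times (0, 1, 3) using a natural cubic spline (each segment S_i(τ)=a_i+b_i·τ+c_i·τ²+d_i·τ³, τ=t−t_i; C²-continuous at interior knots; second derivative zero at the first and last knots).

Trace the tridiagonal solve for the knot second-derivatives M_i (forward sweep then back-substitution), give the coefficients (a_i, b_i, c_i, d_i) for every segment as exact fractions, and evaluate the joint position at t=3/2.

  seg 0: a=-4 b=13/4 c=0 d=-1/4
  seg 1: a=-1 b=5/2 c=-3/4 d=1/8
S(3/2) = 5/64

Δ: Δ0=3, Δ1=3/2
row 1: diag=6, rhs=-9; c'=1/3, d'=-3/2
back: M1=-3/2
M: M0=0, M1=-3/2, M2=0
seg 0: a=-4, c=M0/2=0, d=(M1−M0)/(6·1)=-1/4, b=Δ0−h0·(2M0+M1)/6=13/4
seg 1: a=-1, c=M1/2=-3/4, d=(M2−M1)/(6·2)=1/8, b=Δ1−h1·(2M1+M2)/6=5/2
t_q=3/2 → seg 1, τ=1/2; S=-1+5/2·τ+-3/4·τ²+1/8·τ³=5/64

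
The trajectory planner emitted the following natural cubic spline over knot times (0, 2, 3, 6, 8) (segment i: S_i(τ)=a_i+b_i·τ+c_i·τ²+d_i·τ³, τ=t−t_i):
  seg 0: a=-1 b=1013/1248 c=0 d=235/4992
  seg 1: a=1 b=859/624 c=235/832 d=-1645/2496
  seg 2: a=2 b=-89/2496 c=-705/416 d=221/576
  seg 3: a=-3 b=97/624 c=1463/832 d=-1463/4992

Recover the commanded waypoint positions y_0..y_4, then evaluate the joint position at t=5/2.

y_0=-1 y_1=1 y_2=2 y_3=-3 y_4=2
S(5/2) = 11159/6656

y_0 = S_0(0) = a_0 = -1
y_1 = S_1(0) = a_1 = 1
y_2 = S_2(0) = a_2 = 2
y_3 = S_3(0) = a_3 = -3
y_4 = S_3(2) = 2
t_q=5/2 is in segment 1 (τ=1/2); S_1(τ)=11159/6656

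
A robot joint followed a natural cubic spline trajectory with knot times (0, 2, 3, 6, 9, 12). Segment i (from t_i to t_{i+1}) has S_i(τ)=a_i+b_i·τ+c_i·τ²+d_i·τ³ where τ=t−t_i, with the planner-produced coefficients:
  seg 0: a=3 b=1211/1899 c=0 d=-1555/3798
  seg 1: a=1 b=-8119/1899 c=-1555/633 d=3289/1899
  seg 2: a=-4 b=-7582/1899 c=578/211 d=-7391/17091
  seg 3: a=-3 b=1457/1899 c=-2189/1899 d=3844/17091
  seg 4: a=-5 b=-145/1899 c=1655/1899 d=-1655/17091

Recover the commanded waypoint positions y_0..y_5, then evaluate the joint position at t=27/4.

y_0=3 y_1=1 y_2=-4 y_3=-3 y_4=-5 y_5=0
S(27/4) = -5027/1688

y_0 = S_0(0) = a_0 = 3
y_1 = S_1(0) = a_1 = 1
y_2 = S_2(0) = a_2 = -4
y_3 = S_3(0) = a_3 = -3
y_4 = S_4(0) = a_4 = -5
y_5 = S_4(3) = 0
t_q=27/4 is in segment 3 (τ=3/4); S_3(τ)=-5027/1688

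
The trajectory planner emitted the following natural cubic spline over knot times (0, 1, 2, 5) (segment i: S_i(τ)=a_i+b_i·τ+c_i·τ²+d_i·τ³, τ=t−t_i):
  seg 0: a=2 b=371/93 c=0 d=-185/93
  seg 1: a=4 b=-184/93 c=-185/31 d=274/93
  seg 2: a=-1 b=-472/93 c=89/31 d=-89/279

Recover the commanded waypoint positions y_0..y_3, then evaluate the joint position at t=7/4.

y_0 = S_0(0) = a_0 = 2
y_1 = S_1(0) = a_1 = 4
y_2 = S_2(0) = a_2 = -1
y_3 = S_2(3) = 1
t_q=7/4 is in segment 1 (τ=3/4); S_1(τ)=399/992

y_0=2 y_1=4 y_2=-1 y_3=1
S(7/4) = 399/992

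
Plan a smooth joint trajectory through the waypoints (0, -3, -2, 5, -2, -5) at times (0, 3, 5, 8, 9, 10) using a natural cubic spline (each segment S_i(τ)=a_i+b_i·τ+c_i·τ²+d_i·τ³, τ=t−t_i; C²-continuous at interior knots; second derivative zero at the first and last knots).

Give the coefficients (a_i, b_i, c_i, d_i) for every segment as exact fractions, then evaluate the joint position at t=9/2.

Δ: Δ0=-1, Δ1=1/2, Δ2=7/3, Δ3=-7, Δ4=-3
row 1: diag=10, rhs=9; c'=1/5, d'=9/10
row 2: denom=10−2·1/5=48/5; d'=(11−2·9/10)/(48/5)=23/24
row 3: denom=8−3·5/16=113/16; d'=(-56−3·23/24)/(113/16)=-942/113
row 4: denom=4−1·16/113=436/113; d'=(24−1·-942/113)/(436/113)=1827/218
back: M4=1827/218
back: M3=-942/113−16/113·1827/218=-1038/109
back: M2=23/24−5/16·-1038/109=2573/654
back: M1=9/10−1/5·2573/654=37/327
M: M0=0, M1=37/327, M2=2573/654, M3=-1038/109, M4=1827/218, M5=0
seg 0: a=0, c=M0/2=0, d=(M1−M0)/(6·3)=37/5886, b=Δ0−h0·(2M0+M1)/6=-691/654
seg 1: a=-3, c=M1/2=37/654, d=(M2−M1)/(6·2)=833/2616, b=Δ1−h1·(2M1+M2)/6=-290/327
seg 2: a=-2, c=M2/2=2573/1308, d=(M3−M2)/(6·3)=-8801/11772, b=Δ2−h2·(2M2+M3)/6=689/218
seg 3: a=5, c=M3/2=-519/109, d=(M4−M3)/(6·1)=1301/436, b=Δ3−h3·(2M3+M4)/6=-2277/436
seg 4: a=-2, c=M4/2=1827/436, d=(M5−M4)/(6·1)=-609/436, b=Δ4−h4·(2M4+M5)/6=-1263/218
t_q=9/2 → seg 1, τ=3/2; S=-3+-290/327·τ+37/654·τ²+833/2616·τ³=-21823/6976

  seg 0: a=0 b=-691/654 c=0 d=37/5886
  seg 1: a=-3 b=-290/327 c=37/654 d=833/2616
  seg 2: a=-2 b=689/218 c=2573/1308 d=-8801/11772
  seg 3: a=5 b=-2277/436 c=-519/109 d=1301/436
  seg 4: a=-2 b=-1263/218 c=1827/436 d=-609/436
S(9/2) = -21823/6976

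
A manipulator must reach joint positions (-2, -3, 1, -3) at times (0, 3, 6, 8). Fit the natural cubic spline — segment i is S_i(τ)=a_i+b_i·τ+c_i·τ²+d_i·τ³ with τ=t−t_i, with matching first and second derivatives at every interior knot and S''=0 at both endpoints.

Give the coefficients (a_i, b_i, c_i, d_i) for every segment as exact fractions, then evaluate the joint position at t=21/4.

Δ: Δ0=-1/3, Δ1=4/3, Δ2=-2
row 1: diag=12, rhs=10; c'=1/4, d'=5/6
row 2: denom=10−3·1/4=37/4; d'=(-20−3·5/6)/(37/4)=-90/37
back: M2=-90/37
back: M1=5/6−1/4·-90/37=160/111
M: M0=0, M1=160/111, M2=-90/37, M3=0
seg 0: a=-2, c=M0/2=0, d=(M1−M0)/(6·3)=80/999, b=Δ0−h0·(2M0+M1)/6=-39/37
seg 1: a=-3, c=M1/2=80/111, d=(M2−M1)/(6·3)=-215/999, b=Δ1−h1·(2M1+M2)/6=41/37
seg 2: a=1, c=M2/2=-45/37, d=(M3−M2)/(6·2)=15/74, b=Δ2−h2·(2M2+M3)/6=-14/37
t_q=21/4 → seg 1, τ=9/4; S=-3+41/37·τ+80/111·τ²+-215/999·τ³=1635/2368

  seg 0: a=-2 b=-39/37 c=0 d=80/999
  seg 1: a=-3 b=41/37 c=80/111 d=-215/999
  seg 2: a=1 b=-14/37 c=-45/37 d=15/74
S(21/4) = 1635/2368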